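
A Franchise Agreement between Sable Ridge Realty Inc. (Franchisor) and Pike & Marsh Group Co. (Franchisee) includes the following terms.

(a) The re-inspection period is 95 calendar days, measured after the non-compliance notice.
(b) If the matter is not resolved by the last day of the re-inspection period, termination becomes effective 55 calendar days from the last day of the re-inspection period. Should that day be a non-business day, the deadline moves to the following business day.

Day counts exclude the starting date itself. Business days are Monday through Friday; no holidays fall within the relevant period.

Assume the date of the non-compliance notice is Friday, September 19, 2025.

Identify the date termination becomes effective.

Adding 95 calendar days to September 19, 2025 gives December 23, 2025, which is the last day of the re-inspection period.
The date termination becomes effective: December 23, 2025 + 55 days = February 16, 2026. February 16, 2026 is a Monday, so no roll-forward applies.

February 16, 2026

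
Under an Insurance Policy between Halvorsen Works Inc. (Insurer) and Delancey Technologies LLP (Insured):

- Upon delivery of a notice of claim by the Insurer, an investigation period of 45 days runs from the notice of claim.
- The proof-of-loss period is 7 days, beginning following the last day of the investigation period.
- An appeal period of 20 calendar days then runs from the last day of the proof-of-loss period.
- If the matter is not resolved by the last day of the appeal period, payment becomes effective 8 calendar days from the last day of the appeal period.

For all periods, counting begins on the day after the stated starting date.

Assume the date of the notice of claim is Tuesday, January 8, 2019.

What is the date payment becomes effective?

March 29, 2019

The last day of the investigation period: 45 calendar days after January 8, 2019 is February 22, 2019.
Adding 7 calendar days to February 22, 2019 gives March 1, 2019, which is the last day of the proof-of-loss period.
Adding 20 calendar days to March 1, 2019 gives March 21, 2019, which is the last day of the appeal period.
The date payment becomes effective: March 21, 2019 + 8 days = March 29, 2019.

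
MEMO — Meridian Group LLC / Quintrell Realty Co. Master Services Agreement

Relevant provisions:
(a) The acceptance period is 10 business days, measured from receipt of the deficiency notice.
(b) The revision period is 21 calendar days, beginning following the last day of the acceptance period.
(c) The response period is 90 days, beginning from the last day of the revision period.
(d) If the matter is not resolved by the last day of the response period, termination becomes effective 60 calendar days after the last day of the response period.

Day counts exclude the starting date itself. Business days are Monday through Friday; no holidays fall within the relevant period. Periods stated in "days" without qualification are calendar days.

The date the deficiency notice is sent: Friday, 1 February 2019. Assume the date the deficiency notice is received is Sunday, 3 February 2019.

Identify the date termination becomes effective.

5 August 2019

The last day of the acceptance period: counting 10 business days from Sunday, 3 February 2019 (Feb 4, Feb 5, Feb 6, Feb 7, Feb 8, Feb 11, Feb 12, Feb 13, Feb 14, Feb 15, skipping weekends) reaches Friday, 15 February 2019.
The last day of the revision period: 15 February 2019 + 21 days = 8 March 2019.
Adding 90 calendar days to 8 March 2019 gives 6 June 2019, which is the last day of the response period.
The date termination becomes effective: 6 June 2019 + 60 days = 5 August 2019.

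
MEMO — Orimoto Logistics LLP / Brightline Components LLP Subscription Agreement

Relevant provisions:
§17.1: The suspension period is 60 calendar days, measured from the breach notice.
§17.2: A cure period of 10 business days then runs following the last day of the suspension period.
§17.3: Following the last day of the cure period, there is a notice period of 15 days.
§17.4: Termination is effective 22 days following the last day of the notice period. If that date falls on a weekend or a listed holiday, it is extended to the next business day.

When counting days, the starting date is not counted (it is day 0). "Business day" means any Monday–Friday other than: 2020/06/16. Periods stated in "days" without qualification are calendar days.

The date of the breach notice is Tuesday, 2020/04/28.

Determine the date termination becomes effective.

Adding 60 calendar days to 2020/04/28 gives 2020/06/27, which is the last day of the suspension period.
From Saturday, 2020/06/27, 10 business days (Jun 29, Jun 30, Jul 1, Jul 2, Jul 3, Jul 6, Jul 7, Jul 8, Jul 9, Jul 10, skipping weekends) brings us to Friday, 2020/07/10, which is the last day of the cure period.
The last day of the notice period: 15 calendar days after 2020/07/10 is 2020/07/25.
The date termination becomes effective: 22 calendar days after 2020/07/25 is 2020/08/16. That falls on a Sunday, so it rolls to the next business day, Monday, 2020/08/17.

2020/08/17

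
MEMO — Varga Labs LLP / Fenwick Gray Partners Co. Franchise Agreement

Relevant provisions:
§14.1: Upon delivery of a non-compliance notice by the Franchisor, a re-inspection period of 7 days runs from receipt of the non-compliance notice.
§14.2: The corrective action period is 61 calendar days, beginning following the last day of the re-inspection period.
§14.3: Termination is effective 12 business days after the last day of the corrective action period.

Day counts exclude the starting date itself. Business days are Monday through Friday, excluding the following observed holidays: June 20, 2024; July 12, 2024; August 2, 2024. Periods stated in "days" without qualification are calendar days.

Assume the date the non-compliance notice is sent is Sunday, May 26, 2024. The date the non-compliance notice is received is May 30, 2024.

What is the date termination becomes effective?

August 22, 2024

The last day of the re-inspection period: 7 calendar days after May 30, 2024 is June 6, 2024.
The last day of the corrective action period: June 6, 2024 + 61 days = August 6, 2024.
The date termination becomes effective: 12 business days after Tuesday, August 6, 2024, skipping weekends — Aug 7, Aug 8, Aug 9, Aug 12, …, Aug 20, Aug 21, Aug 22 — lands on Thursday, August 22, 2024.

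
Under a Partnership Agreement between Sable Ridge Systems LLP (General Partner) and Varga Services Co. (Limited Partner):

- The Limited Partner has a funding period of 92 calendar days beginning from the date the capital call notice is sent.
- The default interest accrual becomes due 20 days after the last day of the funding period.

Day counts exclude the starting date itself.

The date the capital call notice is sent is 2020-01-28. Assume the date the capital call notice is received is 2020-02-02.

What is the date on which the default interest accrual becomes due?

The last day of the funding period: 2020-01-28 + 92 days = 2020-04-29.
The date on which the default interest accrual becomes due: 2020-04-29 + 20 days = 2020-05-19.

2020-05-19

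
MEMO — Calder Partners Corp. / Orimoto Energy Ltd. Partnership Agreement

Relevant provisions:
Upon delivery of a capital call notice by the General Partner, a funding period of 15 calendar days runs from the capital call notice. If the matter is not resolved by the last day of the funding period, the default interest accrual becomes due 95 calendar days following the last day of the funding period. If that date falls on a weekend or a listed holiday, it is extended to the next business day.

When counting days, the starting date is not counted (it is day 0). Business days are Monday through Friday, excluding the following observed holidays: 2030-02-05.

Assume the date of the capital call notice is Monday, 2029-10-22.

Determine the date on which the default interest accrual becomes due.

2030-02-11

Adding 15 calendar days to 2029-10-22 gives 2029-11-06, which is the last day of the funding period.
The date on which the default interest accrual becomes due: 2029-11-06 + 95 days = 2030-02-09. That falls on a Saturday, so it rolls to the next business day, Monday, 2030-02-11.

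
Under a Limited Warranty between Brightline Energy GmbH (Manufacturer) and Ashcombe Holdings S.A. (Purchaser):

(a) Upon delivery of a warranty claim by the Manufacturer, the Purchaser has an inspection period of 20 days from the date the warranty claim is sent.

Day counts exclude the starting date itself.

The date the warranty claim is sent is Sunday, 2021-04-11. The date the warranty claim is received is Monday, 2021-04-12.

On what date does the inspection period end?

The last day of the inspection period: 20 calendar days after 2021-04-11 is 2021-05-01.

2021-05-01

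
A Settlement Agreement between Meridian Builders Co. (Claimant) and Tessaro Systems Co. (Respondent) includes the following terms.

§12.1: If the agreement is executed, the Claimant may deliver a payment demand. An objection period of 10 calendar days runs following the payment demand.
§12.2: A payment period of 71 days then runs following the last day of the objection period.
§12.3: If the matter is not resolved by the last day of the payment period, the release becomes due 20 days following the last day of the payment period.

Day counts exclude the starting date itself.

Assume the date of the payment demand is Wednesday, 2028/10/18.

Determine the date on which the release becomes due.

2029/01/27

Adding 10 calendar days to 2028/10/18 gives 2028/10/28, which is the last day of the objection period.
The last day of the payment period: 71 calendar days after 2028/10/28 is 2029/01/07.
The date on which the release becomes due: 20 calendar days after 2029/01/07 is 2029/01/27.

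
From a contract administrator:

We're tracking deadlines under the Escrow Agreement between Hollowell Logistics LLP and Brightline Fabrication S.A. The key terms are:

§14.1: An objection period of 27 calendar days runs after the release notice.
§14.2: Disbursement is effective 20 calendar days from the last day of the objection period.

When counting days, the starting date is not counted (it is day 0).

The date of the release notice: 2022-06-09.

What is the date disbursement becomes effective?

Adding 27 calendar days to 2022-06-09 gives 2022-07-06, which is the last day of the objection period.
The date disbursement becomes effective: 2022-07-06 + 20 days = 2022-07-26.

2022-07-26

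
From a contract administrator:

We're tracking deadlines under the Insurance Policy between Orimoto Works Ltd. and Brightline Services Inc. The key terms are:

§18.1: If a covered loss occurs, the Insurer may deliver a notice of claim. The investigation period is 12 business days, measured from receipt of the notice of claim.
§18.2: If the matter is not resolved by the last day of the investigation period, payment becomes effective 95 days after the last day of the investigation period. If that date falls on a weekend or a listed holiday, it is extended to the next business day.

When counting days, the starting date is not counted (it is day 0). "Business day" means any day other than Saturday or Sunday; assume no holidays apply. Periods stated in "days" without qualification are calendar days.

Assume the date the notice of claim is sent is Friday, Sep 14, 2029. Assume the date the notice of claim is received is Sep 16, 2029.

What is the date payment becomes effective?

The last day of the investigation period: 12 business days after Sunday, Sep 16, 2029, skipping weekends — Sep 17, Sep 18, Sep 19, Sep 20, …, Sep 28, Oct 1, Oct 2 — lands on Tuesday, Oct 2, 2029.
The date payment becomes effective: Oct 2, 2029 + 95 days = Jan 5, 2030. That falls on a Saturday, so it rolls to the next business day, Monday, Jan 7, 2030.

Jan 7, 2030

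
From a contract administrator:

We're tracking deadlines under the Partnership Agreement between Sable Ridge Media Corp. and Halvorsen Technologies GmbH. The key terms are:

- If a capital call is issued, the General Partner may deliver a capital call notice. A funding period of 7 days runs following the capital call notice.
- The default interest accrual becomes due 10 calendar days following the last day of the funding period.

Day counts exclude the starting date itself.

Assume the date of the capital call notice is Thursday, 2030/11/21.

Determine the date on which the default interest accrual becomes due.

The last day of the funding period: 2030/11/21 + 7 days = 2030/11/28.
The date on which the default interest accrual becomes due: 10 calendar days after 2030/11/28 is 2030/12/08.

2030/12/08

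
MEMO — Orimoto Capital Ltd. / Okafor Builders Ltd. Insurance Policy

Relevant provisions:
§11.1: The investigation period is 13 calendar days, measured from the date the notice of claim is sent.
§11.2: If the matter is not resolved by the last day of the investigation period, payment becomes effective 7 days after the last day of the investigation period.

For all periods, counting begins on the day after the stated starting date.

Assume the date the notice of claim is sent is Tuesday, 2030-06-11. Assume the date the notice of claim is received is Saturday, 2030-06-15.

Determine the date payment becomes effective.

Adding 13 calendar days to 2030-06-11 gives 2030-06-24, which is the last day of the investigation period.
Adding 7 calendar days to 2030-06-24 gives 2030-07-01, which is the date payment becomes effective.

2030-07-01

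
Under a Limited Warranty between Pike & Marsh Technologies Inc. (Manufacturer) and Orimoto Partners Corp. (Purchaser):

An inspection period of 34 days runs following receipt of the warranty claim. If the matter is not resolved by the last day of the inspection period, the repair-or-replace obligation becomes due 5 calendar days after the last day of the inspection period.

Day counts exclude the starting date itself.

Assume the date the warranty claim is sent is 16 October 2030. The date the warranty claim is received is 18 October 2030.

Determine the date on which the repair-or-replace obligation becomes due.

26 November 2030

The last day of the inspection period: 34 calendar days after 18 October 2030 is 21 November 2030.
The date on which the repair-or-replace obligation becomes due: 5 calendar days after 21 November 2030 is 26 November 2030.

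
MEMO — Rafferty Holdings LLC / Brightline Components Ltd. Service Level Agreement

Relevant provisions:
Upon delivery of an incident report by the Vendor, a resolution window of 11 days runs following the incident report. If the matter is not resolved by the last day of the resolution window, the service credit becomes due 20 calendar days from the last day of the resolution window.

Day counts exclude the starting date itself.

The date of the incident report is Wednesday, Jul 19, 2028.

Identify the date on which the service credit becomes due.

The last day of the resolution window: Jul 19, 2028 + 11 days = Jul 30, 2028.
The date on which the service credit becomes due: Jul 30, 2028 + 20 days = Aug 19, 2028.

Aug 19, 2028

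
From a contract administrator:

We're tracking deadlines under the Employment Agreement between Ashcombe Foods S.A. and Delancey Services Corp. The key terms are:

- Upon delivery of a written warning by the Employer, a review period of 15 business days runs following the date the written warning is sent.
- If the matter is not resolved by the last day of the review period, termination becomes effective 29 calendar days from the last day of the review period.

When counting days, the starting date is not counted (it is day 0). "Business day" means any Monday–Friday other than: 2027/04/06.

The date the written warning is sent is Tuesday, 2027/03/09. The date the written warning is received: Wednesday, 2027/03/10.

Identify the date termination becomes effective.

2027/04/28

The last day of the review period: counting 15 business days from Tuesday, 2027/03/09 (Mar 10, Mar 11, Mar 12, Mar 15, …, Mar 26, Mar 29, Mar 30, skipping weekends) reaches Tuesday, 2027/03/30.
Adding 29 calendar days to 2027/03/30 gives 2027/04/28, which is the date termination becomes effective.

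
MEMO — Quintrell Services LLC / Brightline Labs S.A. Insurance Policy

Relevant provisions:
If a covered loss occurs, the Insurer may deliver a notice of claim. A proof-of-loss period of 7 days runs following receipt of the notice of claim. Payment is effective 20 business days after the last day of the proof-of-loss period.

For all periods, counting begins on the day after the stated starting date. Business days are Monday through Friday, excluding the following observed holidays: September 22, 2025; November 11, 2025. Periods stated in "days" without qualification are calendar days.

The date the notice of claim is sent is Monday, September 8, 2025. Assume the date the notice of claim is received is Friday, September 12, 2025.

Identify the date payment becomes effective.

October 20, 2025

Adding 7 calendar days to September 12, 2025 gives September 19, 2025, which is the last day of the proof-of-loss period.
The date payment becomes effective: 20 business days after Friday, September 19, 2025, skipping weekends and the listed holiday on Sep 22 — Sep 23, Sep 24, Sep 25, Sep 26, …, Oct 16, Oct 17, Oct 20 — lands on Monday, October 20, 2025.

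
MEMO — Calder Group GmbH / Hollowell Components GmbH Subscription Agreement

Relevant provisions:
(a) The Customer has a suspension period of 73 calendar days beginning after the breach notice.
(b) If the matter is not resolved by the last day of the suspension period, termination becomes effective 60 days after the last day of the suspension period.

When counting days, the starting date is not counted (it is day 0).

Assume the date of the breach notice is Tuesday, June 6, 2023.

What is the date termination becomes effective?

October 17, 2023

The last day of the suspension period: June 6, 2023 + 73 days = August 18, 2023.
The date termination becomes effective: August 18, 2023 + 60 days = October 17, 2023.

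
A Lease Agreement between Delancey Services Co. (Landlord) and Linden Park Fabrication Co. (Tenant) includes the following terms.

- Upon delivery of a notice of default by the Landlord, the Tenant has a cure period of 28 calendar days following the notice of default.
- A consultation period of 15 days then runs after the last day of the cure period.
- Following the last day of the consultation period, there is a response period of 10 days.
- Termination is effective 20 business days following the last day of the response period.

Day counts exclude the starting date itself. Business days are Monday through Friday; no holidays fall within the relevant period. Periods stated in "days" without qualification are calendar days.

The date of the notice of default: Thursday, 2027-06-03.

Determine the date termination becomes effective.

2027-08-23

Adding 28 calendar days to 2027-06-03 gives 2027-07-01, which is the last day of the cure period.
The last day of the consultation period: 2027-07-01 + 15 days = 2027-07-16.
The last day of the response period: 10 calendar days after 2027-07-16 is 2027-07-26.
The date termination becomes effective: counting 20 business days from Monday, 2027-07-26 (Jul 27, Jul 28, Jul 29, Jul 30, …, Aug 19, Aug 20, Aug 23, skipping weekends) reaches Monday, 2027-08-23.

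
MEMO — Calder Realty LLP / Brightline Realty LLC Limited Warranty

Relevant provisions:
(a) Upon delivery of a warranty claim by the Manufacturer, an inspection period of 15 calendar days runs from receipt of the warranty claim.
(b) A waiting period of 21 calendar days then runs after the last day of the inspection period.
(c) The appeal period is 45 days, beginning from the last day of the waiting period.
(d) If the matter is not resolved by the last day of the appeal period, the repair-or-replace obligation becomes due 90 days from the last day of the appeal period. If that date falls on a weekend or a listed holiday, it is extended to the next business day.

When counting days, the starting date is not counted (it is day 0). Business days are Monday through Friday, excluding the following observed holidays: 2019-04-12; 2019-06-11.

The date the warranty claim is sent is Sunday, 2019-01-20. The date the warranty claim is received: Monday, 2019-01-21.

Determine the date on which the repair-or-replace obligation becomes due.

The last day of the inspection period: 2019-01-21 + 15 days = 2019-02-05.
Adding 21 calendar days to 2019-02-05 gives 2019-02-26, which is the last day of the waiting period.
The last day of the appeal period: 2019-02-26 + 45 days = 2019-04-12.
Adding 90 calendar days to 2019-04-12 gives 2019-07-11, which is the date on which the repair-or-replace obligation becomes due. 2019-07-11 is a Thursday and is not a listed holiday, so no roll-forward applies.

2019-07-11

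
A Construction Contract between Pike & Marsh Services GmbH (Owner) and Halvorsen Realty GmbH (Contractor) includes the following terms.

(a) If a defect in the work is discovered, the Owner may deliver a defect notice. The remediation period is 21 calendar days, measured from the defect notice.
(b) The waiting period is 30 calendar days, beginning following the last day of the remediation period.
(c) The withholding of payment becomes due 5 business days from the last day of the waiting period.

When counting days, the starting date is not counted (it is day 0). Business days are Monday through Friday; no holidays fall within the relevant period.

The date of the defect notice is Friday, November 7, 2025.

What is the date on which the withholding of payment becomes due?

Adding 21 calendar days to November 7, 2025 gives November 28, 2025, which is the last day of the remediation period.
Adding 30 calendar days to November 28, 2025 gives December 28, 2025, which is the last day of the waiting period.
The date on which the withholding of payment becomes due: counting 5 business days from Sunday, December 28, 2025 (Dec 29, Dec 30, Dec 31, Jan 1, Jan 2, skipping weekends) reaches Friday, January 2, 2026.

January 2, 2026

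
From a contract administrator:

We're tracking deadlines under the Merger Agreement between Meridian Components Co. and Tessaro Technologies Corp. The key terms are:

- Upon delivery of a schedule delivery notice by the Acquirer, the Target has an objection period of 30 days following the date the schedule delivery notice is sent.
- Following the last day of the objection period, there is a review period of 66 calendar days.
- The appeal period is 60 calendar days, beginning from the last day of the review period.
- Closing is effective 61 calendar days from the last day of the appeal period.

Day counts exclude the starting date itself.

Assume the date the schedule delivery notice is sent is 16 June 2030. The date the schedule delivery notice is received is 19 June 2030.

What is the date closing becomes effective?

19 January 2031

The last day of the objection period: 16 June 2030 + 30 days = 16 July 2030.
Adding 66 calendar days to 16 July 2030 gives 20 September 2030, which is the last day of the review period.
The last day of the appeal period: 60 calendar days after 20 September 2030 is 19 November 2030.
Adding 61 calendar days to 19 November 2030 gives 19 January 2031, which is the date closing becomes effective.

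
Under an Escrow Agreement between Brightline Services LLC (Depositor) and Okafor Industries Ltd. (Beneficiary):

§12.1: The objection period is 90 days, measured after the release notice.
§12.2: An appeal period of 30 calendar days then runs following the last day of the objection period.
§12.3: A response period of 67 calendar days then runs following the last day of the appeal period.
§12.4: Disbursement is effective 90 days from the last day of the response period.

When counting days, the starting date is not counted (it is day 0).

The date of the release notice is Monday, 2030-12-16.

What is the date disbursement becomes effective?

2031-09-19

Adding 90 calendar days to 2030-12-16 gives 2031-03-16, which is the last day of the objection period.
The last day of the appeal period: 2031-03-16 + 30 days = 2031-04-15.
The last day of the response period: 67 calendar days after 2031-04-15 is 2031-06-21.
The date disbursement becomes effective: 90 calendar days after 2031-06-21 is 2031-09-19.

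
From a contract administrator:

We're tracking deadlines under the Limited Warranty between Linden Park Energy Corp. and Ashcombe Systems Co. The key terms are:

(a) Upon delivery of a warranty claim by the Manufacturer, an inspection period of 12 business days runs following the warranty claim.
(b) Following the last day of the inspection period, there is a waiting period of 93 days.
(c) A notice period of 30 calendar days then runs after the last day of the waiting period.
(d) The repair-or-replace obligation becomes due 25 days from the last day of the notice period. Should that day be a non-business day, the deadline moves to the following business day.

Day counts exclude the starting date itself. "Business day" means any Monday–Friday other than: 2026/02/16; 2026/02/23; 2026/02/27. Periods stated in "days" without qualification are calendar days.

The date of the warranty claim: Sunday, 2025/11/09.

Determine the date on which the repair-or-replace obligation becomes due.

The last day of the inspection period: 12 business days after Sunday, 2025/11/09, skipping weekends — Nov 10, Nov 11, Nov 12, Nov 13, …, Nov 21, Nov 24, Nov 25 — lands on Tuesday, 2025/11/25.
The last day of the waiting period: 2025/11/25 + 93 days = 2026/02/26.
The last day of the notice period: 2026/02/26 + 30 days = 2026/03/28.
The date on which the repair-or-replace obligation becomes due: 25 calendar days after 2026/03/28 is 2026/04/22. 2026/04/22 is a Wednesday and is not a listed holiday, so no roll-forward applies.

2026/04/22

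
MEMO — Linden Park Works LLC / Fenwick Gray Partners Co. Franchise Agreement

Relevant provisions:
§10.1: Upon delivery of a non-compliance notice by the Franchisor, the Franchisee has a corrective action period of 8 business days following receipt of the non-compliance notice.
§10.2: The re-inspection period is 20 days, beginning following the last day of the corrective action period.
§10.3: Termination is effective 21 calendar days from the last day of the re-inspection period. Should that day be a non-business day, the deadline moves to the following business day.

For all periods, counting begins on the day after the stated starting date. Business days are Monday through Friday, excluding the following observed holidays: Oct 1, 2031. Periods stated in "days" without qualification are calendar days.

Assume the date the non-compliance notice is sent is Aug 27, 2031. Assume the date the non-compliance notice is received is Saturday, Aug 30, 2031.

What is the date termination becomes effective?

From Saturday, Aug 30, 2031, 8 business days (Sep 1, Sep 2, Sep 3, Sep 4, Sep 5, Sep 8, Sep 9, Sep 10, skipping weekends) brings us to Wednesday, Sep 10, 2031, which is the last day of the corrective action period.
The last day of the re-inspection period: 20 calendar days after Sep 10, 2031 is Sep 30, 2031.
The date termination becomes effective: Sep 30, 2031 + 21 days = Oct 21, 2031. Oct 21, 2031 is a Tuesday and is not a listed holiday, so no roll-forward applies.

Oct 21, 2031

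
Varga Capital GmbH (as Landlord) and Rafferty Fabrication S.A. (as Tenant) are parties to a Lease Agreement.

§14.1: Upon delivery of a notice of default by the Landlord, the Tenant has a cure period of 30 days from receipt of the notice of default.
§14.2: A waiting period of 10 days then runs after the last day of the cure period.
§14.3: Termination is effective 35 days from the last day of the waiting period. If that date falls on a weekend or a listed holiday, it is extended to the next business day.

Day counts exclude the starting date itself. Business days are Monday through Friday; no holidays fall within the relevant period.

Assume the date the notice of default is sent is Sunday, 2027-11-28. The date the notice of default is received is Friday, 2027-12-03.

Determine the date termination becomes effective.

The last day of the cure period: 2027-12-03 + 30 days = 2028-01-02.
The last day of the waiting period: 2028-01-02 + 10 days = 2028-01-12.
The date termination becomes effective: 2028-01-12 + 35 days = 2028-02-16. 2028-02-16 is a Wednesday, so no roll-forward applies.

2028-02-16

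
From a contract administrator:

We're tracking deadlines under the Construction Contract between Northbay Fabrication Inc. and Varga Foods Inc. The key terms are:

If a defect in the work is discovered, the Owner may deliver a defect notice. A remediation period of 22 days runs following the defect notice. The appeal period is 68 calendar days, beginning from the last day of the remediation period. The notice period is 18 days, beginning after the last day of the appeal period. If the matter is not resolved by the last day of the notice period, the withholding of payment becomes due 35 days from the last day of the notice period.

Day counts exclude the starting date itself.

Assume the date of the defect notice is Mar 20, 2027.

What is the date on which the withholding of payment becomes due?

Aug 10, 2027

The last day of the remediation period: Mar 20, 2027 + 22 days = Apr 11, 2027.
Adding 68 calendar days to Apr 11, 2027 gives Jun 18, 2027, which is the last day of the appeal period.
The last day of the notice period: 18 calendar days after Jun 18, 2027 is Jul 6, 2027.
The date on which the withholding of payment becomes due: 35 calendar days after Jul 6, 2027 is Aug 10, 2027.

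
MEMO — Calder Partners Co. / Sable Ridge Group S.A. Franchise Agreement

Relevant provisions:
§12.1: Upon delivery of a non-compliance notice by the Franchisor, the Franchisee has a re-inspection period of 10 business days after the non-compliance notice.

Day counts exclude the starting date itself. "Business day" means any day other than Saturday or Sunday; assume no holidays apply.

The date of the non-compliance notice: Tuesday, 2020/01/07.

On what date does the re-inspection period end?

2020/01/21

The last day of the re-inspection period: counting 10 business days from Tuesday, 2020/01/07 (Jan 8, Jan 9, Jan 10, Jan 13, Jan 14, Jan 15, Jan 16, Jan 17, Jan 20, Jan 21, skipping weekends) reaches Tuesday, 2020/01/21.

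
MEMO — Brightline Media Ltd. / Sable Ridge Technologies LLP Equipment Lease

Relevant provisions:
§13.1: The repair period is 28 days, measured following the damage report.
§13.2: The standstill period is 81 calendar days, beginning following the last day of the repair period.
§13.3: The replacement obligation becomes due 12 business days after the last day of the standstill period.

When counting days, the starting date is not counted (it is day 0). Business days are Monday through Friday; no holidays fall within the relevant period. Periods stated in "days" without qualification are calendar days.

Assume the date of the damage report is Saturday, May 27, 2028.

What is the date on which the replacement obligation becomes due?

Sep 29, 2028

The last day of the repair period: May 27, 2028 + 28 days = Jun 24, 2028.
The last day of the standstill period: Jun 24, 2028 + 81 days = Sep 13, 2028.
The date on which the replacement obligation becomes due: counting 12 business days from Wednesday, Sep 13, 2028 (Sep 14, Sep 15, Sep 18, Sep 19, …, Sep 27, Sep 28, Sep 29, skipping weekends) reaches Friday, Sep 29, 2028.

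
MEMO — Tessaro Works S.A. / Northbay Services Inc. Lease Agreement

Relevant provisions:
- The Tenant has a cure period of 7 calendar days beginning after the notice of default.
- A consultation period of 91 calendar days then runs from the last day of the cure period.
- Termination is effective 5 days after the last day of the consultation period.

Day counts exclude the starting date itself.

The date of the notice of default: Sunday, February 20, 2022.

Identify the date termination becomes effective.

June 3, 2022

The last day of the cure period: February 20, 2022 + 7 days = February 27, 2022.
Adding 91 calendar days to February 27, 2022 gives May 29, 2022, which is the last day of the consultation period.
Adding 5 calendar days to May 29, 2022 gives June 3, 2022, which is the date termination becomes effective.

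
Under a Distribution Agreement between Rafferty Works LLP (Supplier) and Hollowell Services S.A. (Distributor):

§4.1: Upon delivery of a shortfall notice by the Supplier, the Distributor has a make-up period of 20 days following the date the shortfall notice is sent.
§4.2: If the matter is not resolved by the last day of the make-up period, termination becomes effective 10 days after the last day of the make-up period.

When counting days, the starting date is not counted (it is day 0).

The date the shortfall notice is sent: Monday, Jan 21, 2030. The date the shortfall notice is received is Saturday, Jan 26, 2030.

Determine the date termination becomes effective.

Feb 20, 2030

The last day of the make-up period: 20 calendar days after Jan 21, 2030 is Feb 10, 2030.
The date termination becomes effective: Feb 10, 2030 + 10 days = Feb 20, 2030.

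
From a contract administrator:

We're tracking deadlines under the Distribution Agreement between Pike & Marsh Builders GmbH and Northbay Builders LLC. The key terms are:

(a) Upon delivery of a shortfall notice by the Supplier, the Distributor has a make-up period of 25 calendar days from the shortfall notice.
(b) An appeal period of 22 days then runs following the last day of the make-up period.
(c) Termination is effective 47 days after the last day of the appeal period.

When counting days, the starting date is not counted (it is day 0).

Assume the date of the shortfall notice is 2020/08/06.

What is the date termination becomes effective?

Adding 25 calendar days to 2020/08/06 gives 2020/08/31, which is the last day of the make-up period.
Adding 22 calendar days to 2020/08/31 gives 2020/09/22, which is the last day of the appeal period.
The date termination becomes effective: 2020/09/22 + 47 days = 2020/11/08.

2020/11/08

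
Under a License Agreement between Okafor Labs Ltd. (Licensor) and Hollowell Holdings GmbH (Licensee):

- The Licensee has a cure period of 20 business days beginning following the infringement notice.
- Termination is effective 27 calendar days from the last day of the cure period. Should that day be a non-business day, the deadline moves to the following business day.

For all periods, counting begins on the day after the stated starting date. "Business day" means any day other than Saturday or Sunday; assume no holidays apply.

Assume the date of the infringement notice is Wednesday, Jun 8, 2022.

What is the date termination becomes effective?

Aug 2, 2022

The last day of the cure period: 20 business days after Wednesday, Jun 8, 2022, skipping weekends — Jun 9, Jun 10, Jun 13, Jun 14, …, Jul 4, Jul 5, Jul 6 — lands on Wednesday, Jul 6, 2022.
The date termination becomes effective: 27 calendar days after Jul 6, 2022 is Aug 2, 2022. Aug 2, 2022 is a Tuesday, so no roll-forward applies.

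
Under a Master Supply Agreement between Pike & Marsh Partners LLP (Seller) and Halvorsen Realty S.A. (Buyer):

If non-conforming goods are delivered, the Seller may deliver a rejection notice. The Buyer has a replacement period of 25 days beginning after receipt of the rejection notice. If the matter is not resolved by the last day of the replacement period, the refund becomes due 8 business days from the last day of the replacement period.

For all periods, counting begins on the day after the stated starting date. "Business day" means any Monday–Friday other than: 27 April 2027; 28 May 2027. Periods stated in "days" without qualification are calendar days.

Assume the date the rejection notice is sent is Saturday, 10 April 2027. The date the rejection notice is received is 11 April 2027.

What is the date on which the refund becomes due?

18 May 2027

The last day of the replacement period: 11 April 2027 + 25 days = 6 May 2027.
The date on which the refund becomes due: 8 business days after Thursday, 6 May 2027, skipping weekends — May 7, May 10, May 11, May 12, May 13, May 14, May 17, May 18 — lands on Tuesday, 18 May 2027.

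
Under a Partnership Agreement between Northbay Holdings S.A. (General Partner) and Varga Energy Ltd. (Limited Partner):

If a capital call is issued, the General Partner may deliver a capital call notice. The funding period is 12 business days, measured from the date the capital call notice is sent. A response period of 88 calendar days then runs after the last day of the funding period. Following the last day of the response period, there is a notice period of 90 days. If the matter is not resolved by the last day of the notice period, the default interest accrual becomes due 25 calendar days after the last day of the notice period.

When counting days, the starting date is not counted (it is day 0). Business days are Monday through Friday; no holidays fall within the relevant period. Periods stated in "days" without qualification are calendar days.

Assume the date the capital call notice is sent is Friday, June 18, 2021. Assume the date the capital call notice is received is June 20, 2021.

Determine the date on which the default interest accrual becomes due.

The last day of the funding period: counting 12 business days from Friday, June 18, 2021 (Jun 21, Jun 22, Jun 23, Jun 24, …, Jul 2, Jul 5, Jul 6, skipping weekends) reaches Tuesday, July 6, 2021.
The last day of the response period: July 6, 2021 + 88 days = October 2, 2021.
Adding 90 calendar days to October 2, 2021 gives December 31, 2021, which is the last day of the notice period.
Adding 25 calendar days to December 31, 2021 gives January 25, 2022, which is the date on which the default interest accrual becomes due.

January 25, 2022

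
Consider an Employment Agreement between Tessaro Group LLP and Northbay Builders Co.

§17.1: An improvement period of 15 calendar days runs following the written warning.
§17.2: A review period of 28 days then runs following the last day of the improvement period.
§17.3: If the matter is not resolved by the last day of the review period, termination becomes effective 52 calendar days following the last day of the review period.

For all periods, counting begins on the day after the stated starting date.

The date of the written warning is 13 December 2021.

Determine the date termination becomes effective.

Adding 15 calendar days to 13 December 2021 gives 28 December 2021, which is the last day of the improvement period.
The last day of the review period: 28 December 2021 + 28 days = 25 January 2022.
Adding 52 calendar days to 25 January 2022 gives 18 March 2022, which is the date termination becomes effective.

18 March 2022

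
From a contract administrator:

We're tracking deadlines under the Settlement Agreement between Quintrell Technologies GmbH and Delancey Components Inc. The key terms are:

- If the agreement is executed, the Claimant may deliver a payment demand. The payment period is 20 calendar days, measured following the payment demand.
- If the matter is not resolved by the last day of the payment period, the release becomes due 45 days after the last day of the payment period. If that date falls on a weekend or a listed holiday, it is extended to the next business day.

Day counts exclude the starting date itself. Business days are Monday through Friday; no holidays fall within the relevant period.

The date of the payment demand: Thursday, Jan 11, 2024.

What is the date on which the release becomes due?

The last day of the payment period: Jan 11, 2024 + 20 days = Jan 31, 2024.
Adding 45 calendar days to Jan 31, 2024 gives Mar 16, 2024, which is the date on which the release becomes due. That falls on a Saturday, so it rolls to the next business day, Monday, Mar 18, 2024.

Mar 18, 2024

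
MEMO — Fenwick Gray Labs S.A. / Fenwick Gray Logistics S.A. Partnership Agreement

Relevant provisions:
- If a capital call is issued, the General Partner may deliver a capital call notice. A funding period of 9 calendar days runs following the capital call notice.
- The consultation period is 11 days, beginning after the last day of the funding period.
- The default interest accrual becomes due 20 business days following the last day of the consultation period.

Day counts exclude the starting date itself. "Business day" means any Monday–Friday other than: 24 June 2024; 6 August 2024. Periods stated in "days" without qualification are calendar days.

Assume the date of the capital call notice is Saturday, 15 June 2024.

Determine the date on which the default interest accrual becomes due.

2 August 2024

The last day of the funding period: 15 June 2024 + 9 days = 24 June 2024.
The last day of the consultation period: 24 June 2024 + 11 days = 5 July 2024.
The date on which the default interest accrual becomes due: counting 20 business days from Friday, 5 July 2024 (Jul 8, Jul 9, Jul 10, Jul 11, …, Jul 31, Aug 1, Aug 2, skipping weekends) reaches Friday, 2 August 2024.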